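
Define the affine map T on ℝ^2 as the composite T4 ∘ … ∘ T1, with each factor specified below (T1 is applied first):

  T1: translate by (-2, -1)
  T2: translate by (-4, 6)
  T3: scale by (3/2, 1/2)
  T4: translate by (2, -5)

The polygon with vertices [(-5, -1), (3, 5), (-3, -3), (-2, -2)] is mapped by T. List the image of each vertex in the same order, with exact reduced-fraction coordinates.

T1 translate by (-2, -1): (-5, -1) → (-7, -2); (3, 5) → (1, 4); (-3, -3) → (-5, -4); (-2, -2) → (-4, -3)
T2 translate by (-4, 6): (-7, -2) → (-11, 4); (1, 4) → (-3, 10); (-5, -4) → (-9, 2); (-4, -3) → (-8, 3)
T3 scale by (3/2, 1/2): (-11, 4) → (-33/2, 2); (-3, 10) → (-9/2, 5); (-9, 2) → (-27/2, 1); (-8, 3) → (-12, 3/2)
T4 translate by (2, -5): (-33/2, 2) → (-29/2, -3); (-9/2, 5) → (-5/2, 0); (-27/2, 1) → (-23/2, -4); (-12, 3/2) → (-10, -7/2)

image vertices: (-29/2, -3), (-5/2, 0), (-23/2, -4), (-10, -7/2)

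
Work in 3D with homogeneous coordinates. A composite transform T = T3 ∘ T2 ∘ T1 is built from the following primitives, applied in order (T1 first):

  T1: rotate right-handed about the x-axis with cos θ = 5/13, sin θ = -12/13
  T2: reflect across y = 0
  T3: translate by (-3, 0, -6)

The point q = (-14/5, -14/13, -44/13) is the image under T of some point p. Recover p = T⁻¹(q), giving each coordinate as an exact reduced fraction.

T1 = [1 0 0 0; 0 5/13 12/13 0; 0 -12/13 5/13 0; 0 0 0 1]
T2·T1 = [1 0 0 0; 0 -5/13 -12/13 0; 0 -12/13 5/13 0; 0 0 0 1]
T3·…·T1 = [1 0 0 -3; 0 -5/13 -12/13 0; 0 -12/13 5/13 -6; 0 0 0 1]
det M = -1; M⁻¹ = [1 0 0 3; 0 -5/13 -12/13 -72/13; 0 -12/13 5/13 30/13; 0 0 0 1]
M⁻¹ · (-14/5, -14/13, -44/13)ᵀ = (1/5, -2, 2)ᵀ

p = (1/5, -2, 2)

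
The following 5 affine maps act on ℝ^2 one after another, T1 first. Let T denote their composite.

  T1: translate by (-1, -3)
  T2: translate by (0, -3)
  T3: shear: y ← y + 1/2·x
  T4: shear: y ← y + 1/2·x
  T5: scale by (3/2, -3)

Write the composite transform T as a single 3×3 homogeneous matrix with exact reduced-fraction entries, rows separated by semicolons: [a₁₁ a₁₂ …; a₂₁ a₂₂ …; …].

T1 = [1 0 -1; 0 1 -3; 0 0 1]
T2·T1 = [1 0 -1; 0 1 -6; 0 0 1]
T3·…·T1 = [1 0 -1; 1/2 1 -13/2; 0 0 1]
T4·…·T1 = [1 0 -1; 1 1 -7; 0 0 1]
T5·…·T1 = [3/2 0 -3/2; -3 -3 21; 0 0 1]

T = [3/2 0 -3/2; -3 -3 21; 0 0 1]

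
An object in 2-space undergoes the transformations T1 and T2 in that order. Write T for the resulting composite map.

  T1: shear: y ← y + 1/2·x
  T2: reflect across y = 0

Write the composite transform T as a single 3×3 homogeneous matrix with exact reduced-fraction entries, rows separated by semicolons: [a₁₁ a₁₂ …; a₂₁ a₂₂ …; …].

T = [1 0 0; -1/2 -1 0; 0 0 1]

T1 = [1 0 0; 1/2 1 0; 0 0 1]
T2·T1 = [1 0 0; -1/2 -1 0; 0 0 1]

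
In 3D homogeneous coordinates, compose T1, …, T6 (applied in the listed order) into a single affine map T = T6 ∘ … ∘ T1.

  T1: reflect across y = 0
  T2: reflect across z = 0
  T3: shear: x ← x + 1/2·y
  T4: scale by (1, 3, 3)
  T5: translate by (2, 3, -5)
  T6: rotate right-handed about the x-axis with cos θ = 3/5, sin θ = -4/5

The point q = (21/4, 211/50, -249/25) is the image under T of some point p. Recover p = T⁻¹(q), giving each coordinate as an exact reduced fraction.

T1 = [1 0 0 0; 0 -1 0 0; 0 0 1 0; 0 0 0 1]
T2·T1 = [1 0 0 0; 0 -1 0 0; 0 0 -1 0; 0 0 0 1]
T3·…·T1 = [1 -1/2 0 0; 0 -1 0 0; 0 0 -1 0; 0 0 0 1]
T4·…·T1 = [1 -1/2 0 0; 0 -3 0 0; 0 0 -3 0; 0 0 0 1]
T5·…·T1 = [1 -1/2 0 2; 0 -3 0 3; 0 0 -3 -5; 0 0 0 1]
T6·…·T1 = [1 -1/2 0 2; 0 -9/5 -12/5 -11/5; 0 12/5 -9/5 -27/5; 0 0 0 1]
det M = 9; M⁻¹ = [1 -1/10 2/15 -3/2; 0 -1/5 4/15 1; 0 -4/15 -1/5 -5/3; 0 0 0 1]
M⁻¹ · (21/4, 211/50, -249/25)ᵀ = (2, -5/2, -4/5)ᵀ

p = (2, -5/2, -4/5)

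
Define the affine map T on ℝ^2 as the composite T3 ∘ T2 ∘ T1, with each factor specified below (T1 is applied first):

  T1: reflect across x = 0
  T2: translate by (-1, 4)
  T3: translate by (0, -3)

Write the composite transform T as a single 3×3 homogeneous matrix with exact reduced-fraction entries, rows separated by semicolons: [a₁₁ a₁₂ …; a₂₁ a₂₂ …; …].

T = [-1 0 -1; 0 1 1; 0 0 1]

T1 = [-1 0 0; 0 1 0; 0 0 1]
T2·T1 = [-1 0 -1; 0 1 4; 0 0 1]
T3·…·T1 = [-1 0 -1; 0 1 1; 0 0 1]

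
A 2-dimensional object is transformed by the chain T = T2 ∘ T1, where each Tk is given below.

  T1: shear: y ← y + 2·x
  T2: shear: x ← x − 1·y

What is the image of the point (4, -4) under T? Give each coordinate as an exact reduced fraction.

T1 shear: y ← y + 2·x: (4, -4) → (4, 4)
T2 shear: x ← x − 1·y: (4, 4) → (0, 4)

T(p) = (0, 4)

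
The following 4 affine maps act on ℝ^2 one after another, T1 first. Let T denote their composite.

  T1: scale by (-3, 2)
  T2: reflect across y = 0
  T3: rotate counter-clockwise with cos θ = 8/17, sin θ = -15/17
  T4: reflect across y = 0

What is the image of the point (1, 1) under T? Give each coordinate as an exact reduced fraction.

T(p) = (-54/17, -29/17)

T1 scale by (-3, 2): (1, 1) → (-3, 2)
T2 reflect across y = 0: (-3, 2) → (-3, -2)
T3 rotate counter-clockwise with cos θ = 8/17, sin θ = -15/17: (-3, -2) → (-54/17, 29/17)
T4 reflect across y = 0: (-54/17, 29/17) → (-54/17, -29/17)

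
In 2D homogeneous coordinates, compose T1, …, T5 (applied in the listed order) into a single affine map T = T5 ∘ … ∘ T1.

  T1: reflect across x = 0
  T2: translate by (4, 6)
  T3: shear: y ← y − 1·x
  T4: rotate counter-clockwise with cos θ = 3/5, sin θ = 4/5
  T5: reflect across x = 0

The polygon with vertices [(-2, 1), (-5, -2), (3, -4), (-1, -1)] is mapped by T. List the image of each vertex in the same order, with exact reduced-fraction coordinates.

image vertices: (-14/5, 27/5), (-47/5, 21/5), (1/5, 7/5), (-3, 4)

T1 reflect across x = 0: (-2, 1) → (2, 1); (-5, -2) → (5, -2); (3, -4) → (-3, -4); (-1, -1) → (1, -1)
T2 translate by (4, 6): (2, 1) → (6, 7); (5, -2) → (9, 4); (-3, -4) → (1, 2); (1, -1) → (5, 5)
T3 shear: y ← y − 1·x: (6, 7) → (6, 1); (9, 4) → (9, -5); (1, 2) → (1, 1); (5, 5) → (5, 0)
T4 rotate counter-clockwise with cos θ = 3/5, sin θ = 4/5: (6, 1) → (14/5, 27/5); (9, -5) → (47/5, 21/5); (1, 1) → (-1/5, 7/5); (5, 0) → (3, 4)
T5 reflect across x = 0: (14/5, 27/5) → (-14/5, 27/5); (47/5, 21/5) → (-47/5, 21/5); (-1/5, 7/5) → (1/5, 7/5); (3, 4) → (-3, 4)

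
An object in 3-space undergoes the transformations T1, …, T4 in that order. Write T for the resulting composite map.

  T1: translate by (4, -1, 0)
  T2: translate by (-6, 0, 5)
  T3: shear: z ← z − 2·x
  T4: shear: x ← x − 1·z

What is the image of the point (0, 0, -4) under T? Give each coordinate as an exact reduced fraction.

T(p) = (-7, -1, 5)

T1 translate by (4, -1, 0): (0, 0, -4) → (4, -1, -4)
T2 translate by (-6, 0, 5): (4, -1, -4) → (-2, -1, 1)
T3 shear: z ← z − 2·x: (-2, -1, 1) → (-2, -1, 5)
T4 shear: x ← x − 1·z: (-2, -1, 5) → (-7, -1, 5)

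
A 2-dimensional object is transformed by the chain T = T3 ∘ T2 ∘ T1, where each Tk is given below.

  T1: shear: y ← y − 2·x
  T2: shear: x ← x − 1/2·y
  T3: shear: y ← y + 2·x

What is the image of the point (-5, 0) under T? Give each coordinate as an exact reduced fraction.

T1 shear: y ← y − 2·x: (-5, 0) → (-5, 10)
T2 shear: x ← x − 1/2·y: (-5, 10) → (-10, 10)
T3 shear: y ← y + 2·x: (-10, 10) → (-10, -10)

T(p) = (-10, -10)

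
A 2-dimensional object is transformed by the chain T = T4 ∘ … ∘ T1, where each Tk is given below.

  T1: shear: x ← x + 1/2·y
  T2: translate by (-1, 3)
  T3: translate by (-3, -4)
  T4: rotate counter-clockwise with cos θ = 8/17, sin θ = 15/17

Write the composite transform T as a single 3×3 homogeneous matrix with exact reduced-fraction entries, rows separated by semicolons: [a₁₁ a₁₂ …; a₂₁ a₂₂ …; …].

T = [8/17 -11/17 -1; 15/17 31/34 -4; 0 0 1]

T1 = [1 1/2 0; 0 1 0; 0 0 1]
T2·T1 = [1 1/2 -1; 0 1 3; 0 0 1]
T3·…·T1 = [1 1/2 -4; 0 1 -1; 0 0 1]
T4·…·T1 = [8/17 -11/17 -1; 15/17 31/34 -4; 0 0 1]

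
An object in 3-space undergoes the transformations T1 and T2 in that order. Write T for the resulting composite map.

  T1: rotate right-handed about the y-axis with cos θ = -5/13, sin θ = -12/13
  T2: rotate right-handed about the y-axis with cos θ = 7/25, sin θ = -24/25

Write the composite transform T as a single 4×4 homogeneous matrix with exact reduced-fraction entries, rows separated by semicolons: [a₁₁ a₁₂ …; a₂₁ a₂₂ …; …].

T = [-323/325 0 36/325 0; 0 1 0 0; -36/325 0 -323/325 0; 0 0 0 1]

T1 = [-5/13 0 -12/13 0; 0 1 0 0; 12/13 0 -5/13 0; 0 0 0 1]
T2·T1 = [-323/325 0 36/325 0; 0 1 0 0; -36/325 0 -323/325 0; 0 0 0 1]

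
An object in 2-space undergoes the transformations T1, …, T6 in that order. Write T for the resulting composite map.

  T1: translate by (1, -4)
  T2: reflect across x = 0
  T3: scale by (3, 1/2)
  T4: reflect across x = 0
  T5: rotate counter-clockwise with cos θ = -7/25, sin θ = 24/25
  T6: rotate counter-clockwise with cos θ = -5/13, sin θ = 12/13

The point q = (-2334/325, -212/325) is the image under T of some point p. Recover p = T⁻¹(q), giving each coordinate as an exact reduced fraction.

T1 = [1 0 1; 0 1 -4; 0 0 1]
T2·T1 = [-1 0 -1; 0 1 -4; 0 0 1]
T3·…·T1 = [-3 0 -3; 0 1/2 -2; 0 0 1]
T4·…·T1 = [3 0 3; 0 1/2 -2; 0 0 1]
T5·…·T1 = [-21/25 -12/25 27/25; 72/25 -7/50 86/25; 0 0 1]
T6·…·T1 = [-759/325 102/325 -1167/325; -612/325 -253/650 -106/325; 0 0 1]
det M = 3/2; M⁻¹ = [-253/975 -68/325 -1; 408/325 -506/325 4; 0 0 1]
M⁻¹ · (-2334/325, -212/325)ᵀ = (1, -4)ᵀ

p = (1, -4)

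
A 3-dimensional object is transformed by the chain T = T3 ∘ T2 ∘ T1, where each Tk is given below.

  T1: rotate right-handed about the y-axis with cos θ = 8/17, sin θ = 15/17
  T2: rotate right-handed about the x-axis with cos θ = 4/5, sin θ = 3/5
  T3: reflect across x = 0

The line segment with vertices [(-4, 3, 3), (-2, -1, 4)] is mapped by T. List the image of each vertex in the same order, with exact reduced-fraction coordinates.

image vertices: (-13/17, -48/85, 489/85), (-44/17, -254/85, 197/85)

T1 rotate right-handed about the y-axis with cos θ = 8/17, sin θ = 15/17: (-4, 3, 3) → (13/17, 3, 84/17); (-2, -1, 4) → (44/17, -1, 62/17)
T2 rotate right-handed about the x-axis with cos θ = 4/5, sin θ = 3/5: (13/17, 3, 84/17) → (13/17, -48/85, 489/85); (44/17, -1, 62/17) → (44/17, -254/85, 197/85)
T3 reflect across x = 0: (13/17, -48/85, 489/85) → (-13/17, -48/85, 489/85); (44/17, -254/85, 197/85) → (-44/17, -254/85, 197/85)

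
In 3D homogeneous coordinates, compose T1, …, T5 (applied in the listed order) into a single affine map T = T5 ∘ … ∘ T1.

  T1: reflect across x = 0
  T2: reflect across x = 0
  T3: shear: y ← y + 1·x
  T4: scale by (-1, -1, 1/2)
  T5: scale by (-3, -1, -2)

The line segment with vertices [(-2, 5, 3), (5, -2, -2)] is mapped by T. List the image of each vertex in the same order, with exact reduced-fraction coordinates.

image vertices: (-6, 3, -3), (15, 3, 2)

T1 reflect across x = 0: (-2, 5, 3) → (2, 5, 3); (5, -2, -2) → (-5, -2, -2)
T2 reflect across x = 0: (2, 5, 3) → (-2, 5, 3); (-5, -2, -2) → (5, -2, -2)
T3 shear: y ← y + 1·x: (-2, 5, 3) → (-2, 3, 3); (5, -2, -2) → (5, 3, -2)
T4 scale by (-1, -1, 1/2): (-2, 3, 3) → (2, -3, 3/2); (5, 3, -2) → (-5, -3, -1)
T5 scale by (-3, -1, -2): (2, -3, 3/2) → (-6, 3, -3); (-5, -3, -1) → (15, 3, 2)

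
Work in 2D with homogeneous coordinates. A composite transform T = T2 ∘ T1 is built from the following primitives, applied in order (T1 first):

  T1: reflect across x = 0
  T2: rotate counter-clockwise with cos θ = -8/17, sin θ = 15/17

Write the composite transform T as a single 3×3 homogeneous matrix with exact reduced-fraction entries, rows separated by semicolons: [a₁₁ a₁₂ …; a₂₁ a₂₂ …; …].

T1 = [-1 0 0; 0 1 0; 0 0 1]
T2·T1 = [8/17 -15/17 0; -15/17 -8/17 0; 0 0 1]

T = [8/17 -15/17 0; -15/17 -8/17 0; 0 0 1]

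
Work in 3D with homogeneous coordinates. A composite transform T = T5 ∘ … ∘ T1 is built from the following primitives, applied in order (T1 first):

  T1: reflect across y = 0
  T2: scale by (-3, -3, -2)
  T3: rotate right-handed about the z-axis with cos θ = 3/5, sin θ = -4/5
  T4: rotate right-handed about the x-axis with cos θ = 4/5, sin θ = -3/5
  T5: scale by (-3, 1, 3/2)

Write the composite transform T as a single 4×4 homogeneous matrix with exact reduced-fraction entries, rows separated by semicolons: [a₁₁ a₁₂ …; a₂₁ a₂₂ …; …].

T = [27/5 -36/5 0 0; 48/25 36/25 -6/5 0; -54/25 -81/50 -12/5 0; 0 0 0 1]

T1 = [1 0 0 0; 0 -1 0 0; 0 0 1 0; 0 0 0 1]
T2·T1 = [-3 0 0 0; 0 3 0 0; 0 0 -2 0; 0 0 0 1]
T3·…·T1 = [-9/5 12/5 0 0; 12/5 9/5 0 0; 0 0 -2 0; 0 0 0 1]
T4·…·T1 = [-9/5 12/5 0 0; 48/25 36/25 -6/5 0; -36/25 -27/25 -8/5 0; 0 0 0 1]
T5·…·T1 = [27/5 -36/5 0 0; 48/25 36/25 -6/5 0; -54/25 -81/50 -12/5 0; 0 0 0 1]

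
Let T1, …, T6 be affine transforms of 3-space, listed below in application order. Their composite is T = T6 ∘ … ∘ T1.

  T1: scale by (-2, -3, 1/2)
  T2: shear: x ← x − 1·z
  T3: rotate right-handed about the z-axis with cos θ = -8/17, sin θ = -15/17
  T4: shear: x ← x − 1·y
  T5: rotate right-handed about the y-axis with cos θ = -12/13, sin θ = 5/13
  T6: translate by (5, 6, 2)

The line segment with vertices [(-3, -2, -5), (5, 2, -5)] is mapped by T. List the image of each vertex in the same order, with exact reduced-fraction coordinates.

T1 scale by (-2, -3, 1/2): (-3, -2, -5) → (6, 6, -5/2); (5, 2, -5) → (-10, -6, -5/2)
T2 shear: x ← x − 1·z: (6, 6, -5/2) → (17/2, 6, -5/2); (-10, -6, -5/2) → (-15/2, -6, -5/2)
T3 rotate right-handed about the z-axis with cos θ = -8/17, sin θ = -15/17: (17/2, 6, -5/2) → (22/17, -351/34, -5/2); (-15/2, -6, -5/2) → (-30/17, 321/34, -5/2)
T4 shear: x ← x − 1·y: (22/17, -351/34, -5/2) → (395/34, -351/34, -5/2); (-30/17, 321/34, -5/2) → (-381/34, 321/34, -5/2)
T5 rotate right-handed about the y-axis with cos θ = -12/13, sin θ = 5/13: (395/34, -351/34, -5/2) → (-5165/442, -351/34, -955/442); (-381/34, 321/34, -5/2) → (319/34, 321/34, 225/34)
T6 translate by (5, 6, 2): (-5165/442, -351/34, -955/442) → (-2955/442, -147/34, -71/442); (319/34, 321/34, 225/34) → (489/34, 525/34, 293/34)

image vertices: (-2955/442, -147/34, -71/442), (489/34, 525/34, 293/34)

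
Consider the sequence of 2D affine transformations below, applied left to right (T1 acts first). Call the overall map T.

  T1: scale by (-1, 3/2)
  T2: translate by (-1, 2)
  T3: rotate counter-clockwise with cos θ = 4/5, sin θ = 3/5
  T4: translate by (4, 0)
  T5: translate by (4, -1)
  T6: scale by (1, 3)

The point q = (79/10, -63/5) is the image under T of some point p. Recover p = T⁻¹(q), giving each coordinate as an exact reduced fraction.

p = (1, -3)

T1 = [-1 0 0; 0 3/2 0; 0 0 1]
T2·T1 = [-1 0 -1; 0 3/2 2; 0 0 1]
T3·…·T1 = [-4/5 -9/10 -2; -3/5 6/5 1; 0 0 1]
T4·…·T1 = [-4/5 -9/10 2; -3/5 6/5 1; 0 0 1]
T5·…·T1 = [-4/5 -9/10 6; -3/5 6/5 0; 0 0 1]
T6·…·T1 = [-4/5 -9/10 6; -9/5 18/5 0; 0 0 1]
det M = -9/2; M⁻¹ = [-4/5 -1/5 24/5; -2/5 8/45 12/5; 0 0 1]
M⁻¹ · (79/10, -63/5)ᵀ = (1, -3)ᵀ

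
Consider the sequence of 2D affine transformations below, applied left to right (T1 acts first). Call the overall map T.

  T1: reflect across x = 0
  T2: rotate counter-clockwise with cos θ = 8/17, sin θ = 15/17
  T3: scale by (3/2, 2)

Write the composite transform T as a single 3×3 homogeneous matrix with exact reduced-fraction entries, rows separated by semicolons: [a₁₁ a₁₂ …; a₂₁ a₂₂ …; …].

T1 = [-1 0 0; 0 1 0; 0 0 1]
T2·T1 = [-8/17 -15/17 0; -15/17 8/17 0; 0 0 1]
T3·…·T1 = [-12/17 -45/34 0; -30/17 16/17 0; 0 0 1]

T = [-12/17 -45/34 0; -30/17 16/17 0; 0 0 1]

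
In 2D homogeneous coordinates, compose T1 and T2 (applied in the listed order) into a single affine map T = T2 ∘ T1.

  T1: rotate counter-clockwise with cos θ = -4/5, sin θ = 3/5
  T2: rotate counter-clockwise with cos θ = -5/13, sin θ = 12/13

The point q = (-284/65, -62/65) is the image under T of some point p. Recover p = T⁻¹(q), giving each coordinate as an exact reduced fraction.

T1 = [-4/5 -3/5 0; 3/5 -4/5 0; 0 0 1]
T2·T1 = [-16/65 63/65 0; -63/65 -16/65 0; 0 0 1]
det M = 1; M⁻¹ = [-16/65 -63/65 0; 63/65 -16/65 0; 0 0 1]
M⁻¹ · (-284/65, -62/65)ᵀ = (2, -4)ᵀ

p = (2, -4)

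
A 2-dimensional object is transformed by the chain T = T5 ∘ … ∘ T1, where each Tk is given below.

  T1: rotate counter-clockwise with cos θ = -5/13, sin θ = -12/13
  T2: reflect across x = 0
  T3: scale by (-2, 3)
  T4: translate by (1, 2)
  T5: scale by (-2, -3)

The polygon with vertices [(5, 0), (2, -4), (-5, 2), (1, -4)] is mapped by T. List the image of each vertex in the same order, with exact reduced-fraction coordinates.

image vertices: (74/13, 462/13), (206/13, -42/13), (-222/13, -528/13), (186/13, -150/13)

T1 rotate counter-clockwise with cos θ = -5/13, sin θ = -12/13: (5, 0) → (-25/13, -60/13); (2, -4) → (-58/13, -4/13); (-5, 2) → (49/13, 50/13); (1, -4) → (-53/13, 8/13)
T2 reflect across x = 0: (-25/13, -60/13) → (25/13, -60/13); (-58/13, -4/13) → (58/13, -4/13); (49/13, 50/13) → (-49/13, 50/13); (-53/13, 8/13) → (53/13, 8/13)
T3 scale by (-2, 3): (25/13, -60/13) → (-50/13, -180/13); (58/13, -4/13) → (-116/13, -12/13); (-49/13, 50/13) → (98/13, 150/13); (53/13, 8/13) → (-106/13, 24/13)
T4 translate by (1, 2): (-50/13, -180/13) → (-37/13, -154/13); (-116/13, -12/13) → (-103/13, 14/13); (98/13, 150/13) → (111/13, 176/13); (-106/13, 24/13) → (-93/13, 50/13)
T5 scale by (-2, -3): (-37/13, -154/13) → (74/13, 462/13); (-103/13, 14/13) → (206/13, -42/13); (111/13, 176/13) → (-222/13, -528/13); (-93/13, 50/13) → (186/13, -150/13)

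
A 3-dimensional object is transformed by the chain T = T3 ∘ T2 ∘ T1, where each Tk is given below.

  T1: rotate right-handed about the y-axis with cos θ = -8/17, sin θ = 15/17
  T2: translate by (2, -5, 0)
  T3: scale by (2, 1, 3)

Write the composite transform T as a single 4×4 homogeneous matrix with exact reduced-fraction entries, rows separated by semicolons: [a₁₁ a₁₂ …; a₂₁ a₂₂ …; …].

T1 = [-8/17 0 15/17 0; 0 1 0 0; -15/17 0 -8/17 0; 0 0 0 1]
T2·T1 = [-8/17 0 15/17 2; 0 1 0 -5; -15/17 0 -8/17 0; 0 0 0 1]
T3·…·T1 = [-16/17 0 30/17 4; 0 1 0 -5; -45/17 0 -24/17 0; 0 0 0 1]

T = [-16/17 0 30/17 4; 0 1 0 -5; -45/17 0 -24/17 0; 0 0 0 1]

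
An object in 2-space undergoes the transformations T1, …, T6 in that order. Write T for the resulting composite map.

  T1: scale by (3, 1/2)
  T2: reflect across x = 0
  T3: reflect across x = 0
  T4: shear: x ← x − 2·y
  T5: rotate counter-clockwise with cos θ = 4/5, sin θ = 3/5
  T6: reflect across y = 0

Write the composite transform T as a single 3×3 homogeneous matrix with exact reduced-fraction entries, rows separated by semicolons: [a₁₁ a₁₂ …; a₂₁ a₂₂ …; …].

T1 = [3 0 0; 0 1/2 0; 0 0 1]
T2·T1 = [-3 0 0; 0 1/2 0; 0 0 1]
T3·…·T1 = [3 0 0; 0 1/2 0; 0 0 1]
T4·…·T1 = [3 -1 0; 0 1/2 0; 0 0 1]
T5·…·T1 = [12/5 -11/10 0; 9/5 -1/5 0; 0 0 1]
T6·…·T1 = [12/5 -11/10 0; -9/5 1/5 0; 0 0 1]

T = [12/5 -11/10 0; -9/5 1/5 0; 0 0 1]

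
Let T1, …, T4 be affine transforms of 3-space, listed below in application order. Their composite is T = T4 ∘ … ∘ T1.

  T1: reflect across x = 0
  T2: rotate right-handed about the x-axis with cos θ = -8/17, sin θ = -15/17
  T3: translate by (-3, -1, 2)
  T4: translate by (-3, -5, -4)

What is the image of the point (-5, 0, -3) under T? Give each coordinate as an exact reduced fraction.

T1 reflect across x = 0: (-5, 0, -3) → (5, 0, -3)
T2 rotate right-handed about the x-axis with cos θ = -8/17, sin θ = -15/17: (5, 0, -3) → (5, -45/17, 24/17)
T3 translate by (-3, -1, 2): (5, -45/17, 24/17) → (2, -62/17, 58/17)
T4 translate by (-3, -5, -4): (2, -62/17, 58/17) → (-1, -147/17, -10/17)

T(p) = (-1, -147/17, -10/17)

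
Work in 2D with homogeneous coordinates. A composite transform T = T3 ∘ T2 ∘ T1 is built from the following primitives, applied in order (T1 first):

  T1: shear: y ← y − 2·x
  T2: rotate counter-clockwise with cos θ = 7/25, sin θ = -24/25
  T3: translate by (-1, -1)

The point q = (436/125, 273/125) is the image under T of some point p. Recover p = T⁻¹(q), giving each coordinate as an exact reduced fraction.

p = (-9/5, 8/5)

T1 = [1 0 0; -2 1 0; 0 0 1]
T2·T1 = [-41/25 24/25 0; -38/25 7/25 0; 0 0 1]
T3·…·T1 = [-41/25 24/25 -1; -38/25 7/25 -1; 0 0 1]
det M = 1; M⁻¹ = [7/25 -24/25 -17/25; 38/25 -41/25 -3/25; 0 0 1]
M⁻¹ · (436/125, 273/125)ᵀ = (-9/5, 8/5)ᵀ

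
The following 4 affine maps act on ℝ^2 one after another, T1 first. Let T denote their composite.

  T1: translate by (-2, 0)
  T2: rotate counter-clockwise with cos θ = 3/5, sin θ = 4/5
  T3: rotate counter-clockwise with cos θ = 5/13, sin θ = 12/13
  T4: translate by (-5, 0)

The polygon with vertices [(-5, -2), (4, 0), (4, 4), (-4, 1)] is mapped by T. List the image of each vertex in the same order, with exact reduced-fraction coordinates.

image vertices: (18/65, -326/65), (-391/65, 112/65), (-123/13, -4/13), (-183/65, -369/65)

T1 translate by (-2, 0): (-5, -2) → (-7, -2); (4, 0) → (2, 0); (4, 4) → (2, 4); (-4, 1) → (-6, 1)
T2 rotate counter-clockwise with cos θ = 3/5, sin θ = 4/5: (-7, -2) → (-13/5, -34/5); (2, 0) → (6/5, 8/5); (2, 4) → (-2, 4); (-6, 1) → (-22/5, -21/5)
T3 rotate counter-clockwise with cos θ = 5/13, sin θ = 12/13: (-13/5, -34/5) → (343/65, -326/65); (6/5, 8/5) → (-66/65, 112/65); (-2, 4) → (-58/13, -4/13); (-22/5, -21/5) → (142/65, -369/65)
T4 translate by (-5, 0): (343/65, -326/65) → (18/65, -326/65); (-66/65, 112/65) → (-391/65, 112/65); (-58/13, -4/13) → (-123/13, -4/13); (142/65, -369/65) → (-183/65, -369/65)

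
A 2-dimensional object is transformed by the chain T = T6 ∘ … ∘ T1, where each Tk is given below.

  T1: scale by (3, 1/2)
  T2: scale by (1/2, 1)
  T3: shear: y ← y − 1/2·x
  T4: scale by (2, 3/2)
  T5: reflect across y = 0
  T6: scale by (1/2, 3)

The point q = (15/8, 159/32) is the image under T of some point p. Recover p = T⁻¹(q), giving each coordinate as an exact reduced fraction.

p = (5/4, -1/3)

T1 = [3 0 0; 0 1/2 0; 0 0 1]
T2·T1 = [3/2 0 0; 0 1/2 0; 0 0 1]
T3·…·T1 = [3/2 0 0; -3/4 1/2 0; 0 0 1]
T4·…·T1 = [3 0 0; -9/8 3/4 0; 0 0 1]
T5·…·T1 = [3 0 0; 9/8 -3/4 0; 0 0 1]
T6·…·T1 = [3/2 0 0; 27/8 -9/4 0; 0 0 1]
det M = -27/8; M⁻¹ = [2/3 0 0; 1 -4/9 0; 0 0 1]
M⁻¹ · (15/8, 159/32)ᵀ = (5/4, -1/3)ᵀ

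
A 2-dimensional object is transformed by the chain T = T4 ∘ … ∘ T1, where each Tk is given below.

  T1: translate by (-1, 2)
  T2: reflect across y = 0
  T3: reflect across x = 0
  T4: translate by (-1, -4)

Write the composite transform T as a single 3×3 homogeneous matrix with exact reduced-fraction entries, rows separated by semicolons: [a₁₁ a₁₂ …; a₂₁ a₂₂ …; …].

T1 = [1 0 -1; 0 1 2; 0 0 1]
T2·T1 = [1 0 -1; 0 -1 -2; 0 0 1]
T3·…·T1 = [-1 0 1; 0 -1 -2; 0 0 1]
T4·…·T1 = [-1 0 0; 0 -1 -6; 0 0 1]

T = [-1 0 0; 0 -1 -6; 0 0 1]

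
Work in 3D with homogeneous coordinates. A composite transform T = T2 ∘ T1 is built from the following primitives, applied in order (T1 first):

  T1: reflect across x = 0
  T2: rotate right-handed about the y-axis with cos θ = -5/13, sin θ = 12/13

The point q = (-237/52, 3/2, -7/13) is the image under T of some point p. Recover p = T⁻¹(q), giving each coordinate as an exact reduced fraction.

T1 = [-1 0 0 0; 0 1 0 0; 0 0 1 0; 0 0 0 1]
T2·T1 = [5/13 0 12/13 0; 0 1 0 0; 12/13 0 -5/13 0; 0 0 0 1]
det M = -1; M⁻¹ = [5/13 0 12/13 0; 0 1 0 0; 12/13 0 -5/13 0; 0 0 0 1]
M⁻¹ · (-237/52, 3/2, -7/13)ᵀ = (-9/4, 3/2, -4)ᵀ

p = (-9/4, 3/2, -4)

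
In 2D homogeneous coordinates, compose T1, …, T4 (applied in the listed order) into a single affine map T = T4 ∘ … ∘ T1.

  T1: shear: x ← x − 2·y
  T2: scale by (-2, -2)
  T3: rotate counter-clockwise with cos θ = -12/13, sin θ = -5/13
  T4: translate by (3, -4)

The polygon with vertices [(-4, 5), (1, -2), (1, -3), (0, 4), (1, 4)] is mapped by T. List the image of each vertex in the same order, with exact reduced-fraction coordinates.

image vertices: (-347/13, -72/13), (179/13, -50/13), (237/13, -54/13), (-193/13, -36/13), (-13, -2)

T1 shear: x ← x − 2·y: (-4, 5) → (-14, 5); (1, -2) → (5, -2); (1, -3) → (7, -3); (0, 4) → (-8, 4); (1, 4) → (-7, 4)
T2 scale by (-2, -2): (-14, 5) → (28, -10); (5, -2) → (-10, 4); (7, -3) → (-14, 6); (-8, 4) → (16, -8); (-7, 4) → (14, -8)
T3 rotate counter-clockwise with cos θ = -12/13, sin θ = -5/13: (28, -10) → (-386/13, -20/13); (-10, 4) → (140/13, 2/13); (-14, 6) → (198/13, -2/13); (16, -8) → (-232/13, 16/13); (14, -8) → (-16, 2)
T4 translate by (3, -4): (-386/13, -20/13) → (-347/13, -72/13); (140/13, 2/13) → (179/13, -50/13); (198/13, -2/13) → (237/13, -54/13); (-232/13, 16/13) → (-193/13, -36/13); (-16, 2) → (-13, -2)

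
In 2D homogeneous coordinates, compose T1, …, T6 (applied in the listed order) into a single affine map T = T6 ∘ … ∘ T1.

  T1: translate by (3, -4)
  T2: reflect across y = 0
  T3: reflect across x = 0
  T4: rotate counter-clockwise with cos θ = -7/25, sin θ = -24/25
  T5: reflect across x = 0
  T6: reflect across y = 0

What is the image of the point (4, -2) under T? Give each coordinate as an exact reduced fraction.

T1 translate by (3, -4): (4, -2) → (7, -6)
T2 reflect across y = 0: (7, -6) → (7, 6)
T3 reflect across x = 0: (7, 6) → (-7, 6)
T4 rotate counter-clockwise with cos θ = -7/25, sin θ = -24/25: (-7, 6) → (193/25, 126/25)
T5 reflect across x = 0: (193/25, 126/25) → (-193/25, 126/25)
T6 reflect across y = 0: (-193/25, 126/25) → (-193/25, -126/25)

T(p) = (-193/25, -126/25)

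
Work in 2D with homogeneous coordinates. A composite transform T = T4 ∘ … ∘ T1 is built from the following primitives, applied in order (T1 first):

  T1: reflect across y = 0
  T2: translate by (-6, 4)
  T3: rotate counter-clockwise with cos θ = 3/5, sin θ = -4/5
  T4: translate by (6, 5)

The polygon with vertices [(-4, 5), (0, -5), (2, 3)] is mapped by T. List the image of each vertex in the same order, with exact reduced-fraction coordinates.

image vertices: (-4/5, 62/5), (48/5, 76/5), (22/5, 44/5)

T1 reflect across y = 0: (-4, 5) → (-4, -5); (0, -5) → (0, 5); (2, 3) → (2, -3)
T2 translate by (-6, 4): (-4, -5) → (-10, -1); (0, 5) → (-6, 9); (2, -3) → (-4, 1)
T3 rotate counter-clockwise with cos θ = 3/5, sin θ = -4/5: (-10, -1) → (-34/5, 37/5); (-6, 9) → (18/5, 51/5); (-4, 1) → (-8/5, 19/5)
T4 translate by (6, 5): (-34/5, 37/5) → (-4/5, 62/5); (18/5, 51/5) → (48/5, 76/5); (-8/5, 19/5) → (22/5, 44/5)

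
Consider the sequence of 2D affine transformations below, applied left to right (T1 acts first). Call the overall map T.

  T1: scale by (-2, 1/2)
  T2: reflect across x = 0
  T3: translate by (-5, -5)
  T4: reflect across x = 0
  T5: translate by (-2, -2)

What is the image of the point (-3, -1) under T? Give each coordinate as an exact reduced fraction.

T(p) = (9, -15/2)

T1 scale by (-2, 1/2): (-3, -1) → (6, -1/2)
T2 reflect across x = 0: (6, -1/2) → (-6, -1/2)
T3 translate by (-5, -5): (-6, -1/2) → (-11, -11/2)
T4 reflect across x = 0: (-11, -11/2) → (11, -11/2)
T5 translate by (-2, -2): (11, -11/2) → (9, -15/2)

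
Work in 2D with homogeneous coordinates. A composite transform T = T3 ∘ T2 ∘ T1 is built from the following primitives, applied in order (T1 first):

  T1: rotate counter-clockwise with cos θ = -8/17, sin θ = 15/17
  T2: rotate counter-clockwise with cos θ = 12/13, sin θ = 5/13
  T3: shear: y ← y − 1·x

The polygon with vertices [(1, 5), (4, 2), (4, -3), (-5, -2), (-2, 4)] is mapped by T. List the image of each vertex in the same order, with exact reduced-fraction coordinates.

T1 rotate counter-clockwise with cos θ = -8/17, sin θ = 15/17: (1, 5) → (-83/17, -25/17); (4, 2) → (-62/17, 44/17); (4, -3) → (13/17, 84/17); (-5, -2) → (70/17, -59/17); (-2, 4) → (-44/17, -62/17)
T2 rotate counter-clockwise with cos θ = 12/13, sin θ = 5/13: (-83/17, -25/17) → (-67/17, -55/17); (-62/17, 44/17) → (-964/221, 218/221); (13/17, 84/17) → (-264/221, 1073/221); (70/17, -59/17) → (1135/221, -358/221); (-44/17, -62/17) → (-218/221, -964/221)
T3 shear: y ← y − 1·x: (-67/17, -55/17) → (-67/17, 12/17); (-964/221, 218/221) → (-964/221, 1182/221); (-264/221, 1073/221) → (-264/221, 1337/221); (1135/221, -358/221) → (1135/221, -1493/221); (-218/221, -964/221) → (-218/221, -746/221)

image vertices: (-67/17, 12/17), (-964/221, 1182/221), (-264/221, 1337/221), (1135/221, -1493/221), (-218/221, -746/221)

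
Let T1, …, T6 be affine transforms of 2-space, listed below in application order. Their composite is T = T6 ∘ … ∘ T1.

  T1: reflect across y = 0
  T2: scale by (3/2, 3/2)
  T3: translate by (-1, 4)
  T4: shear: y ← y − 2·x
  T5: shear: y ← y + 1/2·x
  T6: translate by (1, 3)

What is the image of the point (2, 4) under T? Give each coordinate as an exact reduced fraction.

T(p) = (3, -2)

T1 reflect across y = 0: (2, 4) → (2, -4)
T2 scale by (3/2, 3/2): (2, -4) → (3, -6)
T3 translate by (-1, 4): (3, -6) → (2, -2)
T4 shear: y ← y − 2·x: (2, -2) → (2, -6)
T5 shear: y ← y + 1/2·x: (2, -6) → (2, -5)
T6 translate by (1, 3): (2, -5) → (3, -2)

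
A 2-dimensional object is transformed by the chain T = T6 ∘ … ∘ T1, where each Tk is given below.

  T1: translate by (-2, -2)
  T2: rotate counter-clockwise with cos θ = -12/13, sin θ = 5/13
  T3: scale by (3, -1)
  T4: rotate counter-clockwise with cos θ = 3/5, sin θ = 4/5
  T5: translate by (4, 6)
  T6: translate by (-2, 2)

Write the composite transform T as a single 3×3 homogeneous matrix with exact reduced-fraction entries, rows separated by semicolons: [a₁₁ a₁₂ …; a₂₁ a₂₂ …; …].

T = [-88/65 -93/65 492/65; -159/65 -24/65 886/65; 0 0 1]

T1 = [1 0 -2; 0 1 -2; 0 0 1]
T2·T1 = [-12/13 -5/13 34/13; 5/13 -12/13 14/13; 0 0 1]
T3·…·T1 = [-36/13 -15/13 102/13; -5/13 12/13 -14/13; 0 0 1]
T4·…·T1 = [-88/65 -93/65 362/65; -159/65 -24/65 366/65; 0 0 1]
T5·…·T1 = [-88/65 -93/65 622/65; -159/65 -24/65 756/65; 0 0 1]
T6·…·T1 = [-88/65 -93/65 492/65; -159/65 -24/65 886/65; 0 0 1]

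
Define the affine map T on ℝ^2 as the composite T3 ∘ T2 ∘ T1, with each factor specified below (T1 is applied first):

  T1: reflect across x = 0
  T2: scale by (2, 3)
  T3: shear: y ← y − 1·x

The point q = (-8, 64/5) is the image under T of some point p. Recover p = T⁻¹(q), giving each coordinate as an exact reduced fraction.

T1 = [-1 0 0; 0 1 0; 0 0 1]
T2·T1 = [-2 0 0; 0 3 0; 0 0 1]
T3·…·T1 = [-2 0 0; 2 3 0; 0 0 1]
det M = -6; M⁻¹ = [-1/2 0 0; 1/3 1/3 0; 0 0 1]
M⁻¹ · (-8, 64/5)ᵀ = (4, 8/5)ᵀ

p = (4, 8/5)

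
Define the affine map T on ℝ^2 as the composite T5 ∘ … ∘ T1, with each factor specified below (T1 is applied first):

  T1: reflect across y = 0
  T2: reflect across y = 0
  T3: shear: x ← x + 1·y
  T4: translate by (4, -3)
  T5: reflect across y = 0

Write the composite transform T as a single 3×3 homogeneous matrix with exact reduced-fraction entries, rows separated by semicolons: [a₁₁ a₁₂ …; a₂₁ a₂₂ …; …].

T1 = [1 0 0; 0 -1 0; 0 0 1]
T2·T1 = [1 0 0; 0 1 0; 0 0 1]
T3·…·T1 = [1 1 0; 0 1 0; 0 0 1]
T4·…·T1 = [1 1 4; 0 1 -3; 0 0 1]
T5·…·T1 = [1 1 4; 0 -1 3; 0 0 1]

T = [1 1 4; 0 -1 3; 0 0 1]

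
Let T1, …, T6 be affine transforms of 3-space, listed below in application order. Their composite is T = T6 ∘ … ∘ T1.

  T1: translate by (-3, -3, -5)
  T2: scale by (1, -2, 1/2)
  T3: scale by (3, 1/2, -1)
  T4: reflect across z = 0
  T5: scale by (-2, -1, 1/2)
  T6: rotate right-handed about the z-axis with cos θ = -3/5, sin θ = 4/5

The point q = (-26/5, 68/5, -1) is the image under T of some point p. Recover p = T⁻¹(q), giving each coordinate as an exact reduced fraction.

p = (2/3, -1, 1)

T1 = [1 0 0 -3; 0 1 0 -3; 0 0 1 -5; 0 0 0 1]
T2·T1 = [1 0 0 -3; 0 -2 0 6; 0 0 1/2 -5/2; 0 0 0 1]
T3·…·T1 = [3 0 0 -9; 0 -1 0 3; 0 0 -1/2 5/2; 0 0 0 1]
T4·…·T1 = [3 0 0 -9; 0 -1 0 3; 0 0 1/2 -5/2; 0 0 0 1]
T5·…·T1 = [-6 0 0 18; 0 1 0 -3; 0 0 1/4 -5/4; 0 0 0 1]
T6·…·T1 = [18/5 -4/5 0 -42/5; -24/5 -3/5 0 81/5; 0 0 1/4 -5/4; 0 0 0 1]
det M = -3/2; M⁻¹ = [1/10 -2/15 0 3; -4/5 -3/5 0 3; 0 0 4 5; 0 0 0 1]
M⁻¹ · (-26/5, 68/5, -1)ᵀ = (2/3, -1, 1)ᵀ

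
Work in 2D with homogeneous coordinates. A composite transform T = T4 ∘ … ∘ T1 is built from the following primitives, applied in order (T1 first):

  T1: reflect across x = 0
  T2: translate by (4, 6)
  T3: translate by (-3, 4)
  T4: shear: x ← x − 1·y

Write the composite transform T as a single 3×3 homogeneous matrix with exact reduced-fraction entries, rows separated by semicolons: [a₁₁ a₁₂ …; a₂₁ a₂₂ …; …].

T = [-1 -1 -9; 0 1 10; 0 0 1]

T1 = [-1 0 0; 0 1 0; 0 0 1]
T2·T1 = [-1 0 4; 0 1 6; 0 0 1]
T3·…·T1 = [-1 0 1; 0 1 10; 0 0 1]
T4·…·T1 = [-1 -1 -9; 0 1 10; 0 0 1]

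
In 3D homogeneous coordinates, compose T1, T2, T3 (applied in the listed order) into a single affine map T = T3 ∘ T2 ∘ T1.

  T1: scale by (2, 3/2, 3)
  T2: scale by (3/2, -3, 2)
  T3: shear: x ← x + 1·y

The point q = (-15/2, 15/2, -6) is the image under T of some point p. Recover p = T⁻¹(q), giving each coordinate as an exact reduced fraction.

p = (-5, -5/3, -1)

T1 = [2 0 0 0; 0 3/2 0 0; 0 0 3 0; 0 0 0 1]
T2·T1 = [3 0 0 0; 0 -9/2 0 0; 0 0 6 0; 0 0 0 1]
T3·…·T1 = [3 -9/2 0 0; 0 -9/2 0 0; 0 0 6 0; 0 0 0 1]
det M = -81; M⁻¹ = [1/3 -1/3 0 0; 0 -2/9 0 0; 0 0 1/6 0; 0 0 0 1]
M⁻¹ · (-15/2, 15/2, -6)ᵀ = (-5, -5/3, -1)ᵀ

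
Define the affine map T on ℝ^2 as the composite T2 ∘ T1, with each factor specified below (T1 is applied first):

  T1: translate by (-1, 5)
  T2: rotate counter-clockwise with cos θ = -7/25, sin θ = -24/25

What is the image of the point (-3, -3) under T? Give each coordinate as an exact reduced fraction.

T1 translate by (-1, 5): (-3, -3) → (-4, 2)
T2 rotate counter-clockwise with cos θ = -7/25, sin θ = -24/25: (-4, 2) → (76/25, 82/25)

T(p) = (76/25, 82/25)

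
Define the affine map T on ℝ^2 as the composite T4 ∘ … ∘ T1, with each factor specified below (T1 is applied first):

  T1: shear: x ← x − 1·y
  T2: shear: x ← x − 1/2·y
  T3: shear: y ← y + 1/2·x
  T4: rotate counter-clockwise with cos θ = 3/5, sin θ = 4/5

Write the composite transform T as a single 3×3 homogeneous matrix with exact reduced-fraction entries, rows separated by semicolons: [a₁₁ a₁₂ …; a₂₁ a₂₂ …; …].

T1 = [1 -1 0; 0 1 0; 0 0 1]
T2·T1 = [1 -3/2 0; 0 1 0; 0 0 1]
T3·…·T1 = [1 -3/2 0; 1/2 1/4 0; 0 0 1]
T4·…·T1 = [1/5 -11/10 0; 11/10 -21/20 0; 0 0 1]

T = [1/5 -11/10 0; 11/10 -21/20 0; 0 0 1]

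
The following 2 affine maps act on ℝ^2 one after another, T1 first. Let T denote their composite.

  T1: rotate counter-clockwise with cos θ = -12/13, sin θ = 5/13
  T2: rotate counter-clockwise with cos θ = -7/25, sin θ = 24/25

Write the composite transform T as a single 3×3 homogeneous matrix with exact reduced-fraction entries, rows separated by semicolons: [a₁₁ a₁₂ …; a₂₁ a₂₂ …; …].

T = [-36/325 323/325 0; -323/325 -36/325 0; 0 0 1]

T1 = [-12/13 -5/13 0; 5/13 -12/13 0; 0 0 1]
T2·T1 = [-36/325 323/325 0; -323/325 -36/325 0; 0 0 1]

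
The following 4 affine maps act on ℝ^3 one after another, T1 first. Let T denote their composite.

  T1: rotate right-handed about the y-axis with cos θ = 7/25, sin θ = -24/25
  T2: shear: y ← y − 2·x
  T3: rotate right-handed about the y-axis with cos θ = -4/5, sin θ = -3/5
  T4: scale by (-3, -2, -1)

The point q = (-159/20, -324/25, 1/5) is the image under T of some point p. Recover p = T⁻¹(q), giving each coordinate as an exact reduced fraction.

T1 = [7/25 0 -24/25 0; 0 1 0 0; 24/25 0 7/25 0; 0 0 0 1]
T2·T1 = [7/25 0 -24/25 0; -14/25 1 48/25 0; 24/25 0 7/25 0; 0 0 0 1]
T3·…·T1 = [-4/5 0 3/5 0; -14/25 1 48/25 0; -3/5 0 -4/5 0; 0 0 0 1]
T4·…·T1 = [12/5 0 -9/5 0; 28/25 -2 -96/25 0; 3/5 0 4/5 0; 0 0 0 1]
det M = -6; M⁻¹ = [4/15 0 3/5 0; 8/15 -1/2 -6/5 0; -1/5 0 4/5 0; 0 0 0 1]
M⁻¹ · (-159/20, -324/25, 1/5)ᵀ = (-2, 2, 7/4)ᵀ

p = (-2, 2, 7/4)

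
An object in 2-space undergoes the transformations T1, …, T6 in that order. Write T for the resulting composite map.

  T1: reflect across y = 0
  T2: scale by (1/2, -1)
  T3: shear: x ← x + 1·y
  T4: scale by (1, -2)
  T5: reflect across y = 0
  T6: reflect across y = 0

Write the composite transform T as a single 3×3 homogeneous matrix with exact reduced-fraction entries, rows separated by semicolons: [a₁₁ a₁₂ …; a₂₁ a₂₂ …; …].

T = [1/2 1 0; 0 -2 0; 0 0 1]

T1 = [1 0 0; 0 -1 0; 0 0 1]
T2·T1 = [1/2 0 0; 0 1 0; 0 0 1]
T3·…·T1 = [1/2 1 0; 0 1 0; 0 0 1]
T4·…·T1 = [1/2 1 0; 0 -2 0; 0 0 1]
T5·…·T1 = [1/2 1 0; 0 2 0; 0 0 1]
T6·…·T1 = [1/2 1 0; 0 -2 0; 0 0 1]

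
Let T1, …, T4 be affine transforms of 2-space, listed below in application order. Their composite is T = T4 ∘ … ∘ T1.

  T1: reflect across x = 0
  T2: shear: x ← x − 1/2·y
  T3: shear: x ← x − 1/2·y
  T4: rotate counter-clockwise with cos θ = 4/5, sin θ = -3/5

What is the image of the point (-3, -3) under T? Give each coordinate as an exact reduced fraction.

T(p) = (3, -6)

T1 reflect across x = 0: (-3, -3) → (3, -3)
T2 shear: x ← x − 1/2·y: (3, -3) → (9/2, -3)
T3 shear: x ← x − 1/2·y: (9/2, -3) → (6, -3)
T4 rotate counter-clockwise with cos θ = 4/5, sin θ = -3/5: (6, -3) → (3, -6)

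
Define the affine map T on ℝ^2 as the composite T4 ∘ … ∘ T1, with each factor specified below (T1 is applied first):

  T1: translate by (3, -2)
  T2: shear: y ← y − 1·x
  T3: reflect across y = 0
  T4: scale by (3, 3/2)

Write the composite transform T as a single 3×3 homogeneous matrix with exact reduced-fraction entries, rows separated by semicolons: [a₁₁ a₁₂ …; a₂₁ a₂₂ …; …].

T = [3 0 9; 3/2 -3/2 15/2; 0 0 1]

T1 = [1 0 3; 0 1 -2; 0 0 1]
T2·T1 = [1 0 3; -1 1 -5; 0 0 1]
T3·…·T1 = [1 0 3; 1 -1 5; 0 0 1]
T4·…·T1 = [3 0 9; 3/2 -3/2 15/2; 0 0 1]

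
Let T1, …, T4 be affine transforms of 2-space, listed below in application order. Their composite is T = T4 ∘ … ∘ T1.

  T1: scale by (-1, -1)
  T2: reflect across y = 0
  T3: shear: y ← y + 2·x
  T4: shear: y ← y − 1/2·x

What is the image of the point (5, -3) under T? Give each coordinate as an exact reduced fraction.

T1 scale by (-1, -1): (5, -3) → (-5, 3)
T2 reflect across y = 0: (-5, 3) → (-5, -3)
T3 shear: y ← y + 2·x: (-5, -3) → (-5, -13)
T4 shear: y ← y − 1/2·x: (-5, -13) → (-5, -21/2)

T(p) = (-5, -21/2)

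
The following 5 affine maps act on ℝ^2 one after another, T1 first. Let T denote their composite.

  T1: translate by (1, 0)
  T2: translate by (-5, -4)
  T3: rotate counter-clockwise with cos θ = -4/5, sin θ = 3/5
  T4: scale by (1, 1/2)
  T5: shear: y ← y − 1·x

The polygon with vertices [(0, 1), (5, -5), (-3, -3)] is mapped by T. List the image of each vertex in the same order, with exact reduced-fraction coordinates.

image vertices: (5, -5), (23/5, -7/10), (49/5, -91/10)

T1 translate by (1, 0): (0, 1) → (1, 1); (5, -5) → (6, -5); (-3, -3) → (-2, -3)
T2 translate by (-5, -4): (1, 1) → (-4, -3); (6, -5) → (1, -9); (-2, -3) → (-7, -7)
T3 rotate counter-clockwise with cos θ = -4/5, sin θ = 3/5: (-4, -3) → (5, 0); (1, -9) → (23/5, 39/5); (-7, -7) → (49/5, 7/5)
T4 scale by (1, 1/2): (5, 0) → (5, 0); (23/5, 39/5) → (23/5, 39/10); (49/5, 7/5) → (49/5, 7/10)
T5 shear: y ← y − 1·x: (5, 0) → (5, -5); (23/5, 39/10) → (23/5, -7/10); (49/5, 7/10) → (49/5, -91/10)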